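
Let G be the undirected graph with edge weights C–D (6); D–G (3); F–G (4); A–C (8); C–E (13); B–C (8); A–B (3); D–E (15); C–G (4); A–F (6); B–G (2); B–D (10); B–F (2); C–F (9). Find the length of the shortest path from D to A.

8

Some routes from D to A:
D → G → B → A: 3 + 2 + 3 = 8
D → G → F → B → A: 3 + 4 + 2 + 3 = 12
D → B → A: 10 + 3 = 13
Best route has total 8.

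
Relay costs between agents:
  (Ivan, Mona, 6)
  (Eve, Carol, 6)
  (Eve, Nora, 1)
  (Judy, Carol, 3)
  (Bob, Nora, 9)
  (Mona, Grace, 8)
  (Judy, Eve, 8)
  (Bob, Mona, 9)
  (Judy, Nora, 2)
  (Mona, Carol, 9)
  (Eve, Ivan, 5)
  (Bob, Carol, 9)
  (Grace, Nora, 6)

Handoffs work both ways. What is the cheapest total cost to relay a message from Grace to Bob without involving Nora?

17

Routes from Grace to Bob avoiding Nora:
Grace → Mona → Ivan → Eve → Judy → Carol → Bob: 8 + 6 + 5 + 8 + 3 + 9 = 39
Grace → Mona → Ivan → Eve → Carol → Bob: 8 + 6 + 5 + 6 + 9 = 34
Grace → Mona → Bob: 8 + 9 = 17
Grace → Mona → Carol → Bob: 8 + 9 + 9 = 26
Best route has total 17.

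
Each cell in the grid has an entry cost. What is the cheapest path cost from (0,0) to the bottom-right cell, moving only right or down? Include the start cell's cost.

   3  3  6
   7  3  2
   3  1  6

Best path: (0,0) -> (0,1) -> (1,1) -> (2,1) -> (2,2)
Cost: 3 + 3 + 3 + 1 + 6 = 16

16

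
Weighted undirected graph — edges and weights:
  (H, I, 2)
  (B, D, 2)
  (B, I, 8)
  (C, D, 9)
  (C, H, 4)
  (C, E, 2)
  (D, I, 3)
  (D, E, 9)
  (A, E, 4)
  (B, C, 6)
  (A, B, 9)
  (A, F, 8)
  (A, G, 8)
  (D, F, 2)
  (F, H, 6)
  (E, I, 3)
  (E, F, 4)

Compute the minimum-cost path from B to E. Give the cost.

Comparing a few candidate routes:
B - C - E: 6 + 2 = 8
B - D - E: 2 + 9 = 11
B - D - F - E: 2 + 2 + 4 = 8
B - D - I - E: 2 + 3 + 3 = 8
Best route has total 8.

8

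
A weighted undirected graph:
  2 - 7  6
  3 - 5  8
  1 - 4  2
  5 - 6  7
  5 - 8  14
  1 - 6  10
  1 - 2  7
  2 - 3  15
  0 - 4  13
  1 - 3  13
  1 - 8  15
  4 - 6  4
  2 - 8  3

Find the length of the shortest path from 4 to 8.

12

Comparing a few candidate routes:
4→6→5→8: 4 + 7 + 14 = 25
4→6→1→8: 4 + 10 + 15 = 29
4→1→2→8: 2 + 7 + 3 = 12
4→6→1→2→8: 4 + 10 + 7 + 3 = 24
4→1→8: 2 + 15 = 17
The minimum is 12.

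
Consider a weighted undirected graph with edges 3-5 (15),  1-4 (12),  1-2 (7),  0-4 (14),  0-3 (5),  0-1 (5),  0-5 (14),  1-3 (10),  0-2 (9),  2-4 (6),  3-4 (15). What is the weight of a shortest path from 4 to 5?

Checking several routes:
4-2-0-5: 6 + 9 + 14 = 29
4-0-5: 14 + 14 = 28
4-3-5: 15 + 15 = 30
Shortest: 28.

28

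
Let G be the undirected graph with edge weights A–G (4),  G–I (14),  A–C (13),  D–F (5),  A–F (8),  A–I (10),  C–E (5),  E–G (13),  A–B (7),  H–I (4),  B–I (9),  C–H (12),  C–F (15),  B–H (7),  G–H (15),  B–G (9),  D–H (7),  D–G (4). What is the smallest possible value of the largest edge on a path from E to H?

12

Some routes from E to H:
E - G - B - I - H: max(13, 9, 9, 4) = 13
E - C - H: max(5, 12) = 12
E - G - B - I - A - F - D - H: max(13, 9, 9, 10, 8, 5, 7) = 13
E - G - B - I - A - C - H: max(13, 9, 9, 10, 13, 12) = 13
E - G - B - A - C - H: max(13, 9, 7, 13, 12) = 13
E - G - B - A - I - H: max(13, 9, 7, 10, 4) = 13
Smallest bottleneck: 12.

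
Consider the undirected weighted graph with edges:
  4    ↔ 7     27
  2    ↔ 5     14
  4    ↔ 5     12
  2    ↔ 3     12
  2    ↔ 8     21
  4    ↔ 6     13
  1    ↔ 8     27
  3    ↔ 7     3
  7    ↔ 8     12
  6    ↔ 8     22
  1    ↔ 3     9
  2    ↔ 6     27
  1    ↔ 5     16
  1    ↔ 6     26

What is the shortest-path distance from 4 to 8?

35

Some routes from 4 to 8:
4→5→2→3→7→8: 12 + 14 + 12 + 3 + 12 = 53
4→5→1→3→7→8: 12 + 16 + 9 + 3 + 12 = 52
4→5→2→8: 12 + 14 + 21 = 47
4→7→8: 27 + 12 = 39
4→6→8: 13 + 22 = 35
4→5→1→8: 12 + 16 + 27 = 55
The minimum is 35.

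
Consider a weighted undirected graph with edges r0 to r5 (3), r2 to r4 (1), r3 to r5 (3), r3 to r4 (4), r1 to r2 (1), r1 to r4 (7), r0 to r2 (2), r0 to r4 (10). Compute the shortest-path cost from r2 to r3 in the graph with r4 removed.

Paths from r2 to r3 avoiding r4:
r2-r0-r5-r3: 2 + 3 + 3 = 8
Best route has total 8.

8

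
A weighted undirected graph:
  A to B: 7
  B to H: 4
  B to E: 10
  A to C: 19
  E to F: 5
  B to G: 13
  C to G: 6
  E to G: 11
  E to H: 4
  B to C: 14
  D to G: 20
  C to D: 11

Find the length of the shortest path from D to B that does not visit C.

Candidate routes:
D → G → E → H → B: 20 + 11 + 4 + 4 = 39
D → G → E → B: 20 + 11 + 10 = 41
D → G → B: 20 + 13 = 33
The minimum is 33.

33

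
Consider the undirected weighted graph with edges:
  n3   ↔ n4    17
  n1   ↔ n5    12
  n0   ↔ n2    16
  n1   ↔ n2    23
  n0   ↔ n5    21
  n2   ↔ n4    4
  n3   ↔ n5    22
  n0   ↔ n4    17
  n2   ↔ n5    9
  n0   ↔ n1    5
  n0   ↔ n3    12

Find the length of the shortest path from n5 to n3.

22

Comparing a few candidate routes:
n5 -> n3: 22
n5 -> n2 -> n4 -> n3: 9 + 4 + 17 = 30
n5 -> n1 -> n0 -> n3: 12 + 5 + 12 = 29
Best route has total 22.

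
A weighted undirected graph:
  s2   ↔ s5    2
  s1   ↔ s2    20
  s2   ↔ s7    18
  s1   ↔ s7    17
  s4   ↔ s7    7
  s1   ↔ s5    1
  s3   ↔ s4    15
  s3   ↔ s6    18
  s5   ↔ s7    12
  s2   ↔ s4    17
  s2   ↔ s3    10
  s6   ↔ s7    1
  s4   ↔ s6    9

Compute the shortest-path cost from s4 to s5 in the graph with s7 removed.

Checking several routes:
s4 -> s2 -> s1 -> s5: 17 + 20 + 1 = 38
s4 -> s3 -> s2 -> s5: 15 + 10 + 2 = 27
s4 -> s2 -> s5: 17 + 2 = 19
s4 -> s3 -> s2 -> s1 -> s5: 15 + 10 + 20 + 1 = 46
s4 -> s6 -> s3 -> s2 -> s5: 9 + 18 + 10 + 2 = 39
The minimum is 19.

19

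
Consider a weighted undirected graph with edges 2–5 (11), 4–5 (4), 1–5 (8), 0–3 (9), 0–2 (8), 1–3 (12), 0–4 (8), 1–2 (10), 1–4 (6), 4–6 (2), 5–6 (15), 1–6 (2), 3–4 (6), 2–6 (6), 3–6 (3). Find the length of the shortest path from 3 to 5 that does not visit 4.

13

Checking several routes:
3 - 1 - 5: 12 + 8 = 20
3 - 6 - 1 - 5: 3 + 2 + 8 = 13
3 - 6 - 5: 3 + 15 = 18
Best route has total 13.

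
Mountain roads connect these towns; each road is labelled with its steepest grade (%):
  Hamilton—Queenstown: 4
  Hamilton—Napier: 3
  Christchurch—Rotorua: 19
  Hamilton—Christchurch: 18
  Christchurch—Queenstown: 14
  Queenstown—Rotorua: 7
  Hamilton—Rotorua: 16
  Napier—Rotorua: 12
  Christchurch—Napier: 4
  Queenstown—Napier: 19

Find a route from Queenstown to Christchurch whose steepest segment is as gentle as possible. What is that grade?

Some routes from Queenstown to Christchurch:
Queenstown -> Hamilton -> Napier -> Christchurch: max(4, 3, 4) = 4
Queenstown -> Christchurch: max(14) = 14
Queenstown -> Rotorua -> Napier -> Christchurch: max(7, 12, 4) = 12
Queenstown -> Hamilton -> Rotorua -> Napier -> Christchurch: max(4, 16, 12, 4) = 16
Best route has worst link 4%.

4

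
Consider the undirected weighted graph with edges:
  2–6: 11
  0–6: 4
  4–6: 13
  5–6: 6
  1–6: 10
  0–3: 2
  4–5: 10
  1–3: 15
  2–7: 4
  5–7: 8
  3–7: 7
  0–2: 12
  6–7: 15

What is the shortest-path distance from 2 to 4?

Comparing a few candidate routes:
2 → 6 → 4: 11 + 13 = 24
2 → 7 → 5 → 4: 4 + 8 + 10 = 22
2 → 6 → 5 → 4: 11 + 6 + 10 = 27
2 → 7 → 3 → 0 → 6 → 4: 4 + 7 + 2 + 4 + 13 = 30
2 → 7 → 5 → 6 → 4: 4 + 8 + 6 + 13 = 31
2 → 0 → 6 → 4: 12 + 4 + 13 = 29
Best route has total 22.

22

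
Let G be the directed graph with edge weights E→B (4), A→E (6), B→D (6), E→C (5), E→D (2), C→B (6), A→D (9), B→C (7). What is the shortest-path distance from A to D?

A few of the A→D routes:
A-D: 9
A-E-D: 6 + 2 = 8
A-E-B-D: 6 + 4 + 6 = 16
Best route has total 8.

8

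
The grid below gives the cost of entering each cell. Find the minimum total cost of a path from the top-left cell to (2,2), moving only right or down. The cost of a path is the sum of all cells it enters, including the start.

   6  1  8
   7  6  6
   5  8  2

21

Cheapest: [0,0] → [0,1] → [1,1] → [1,2] → [2,2]
  6 + 1 + 6 + 6 + 2 = 21
(Top row then right column would cost 23.)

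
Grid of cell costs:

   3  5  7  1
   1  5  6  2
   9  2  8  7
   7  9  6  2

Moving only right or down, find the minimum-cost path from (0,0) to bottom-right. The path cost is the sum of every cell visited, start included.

Best path: (0,0) → (1,0) → (1,1) → (1,2) → (1,3) → (2,3) → (3,3)
Cost: 3 + 1 + 5 + 6 + 2 + 7 + 2 = 26
(Top row then right column would cost 27.)

26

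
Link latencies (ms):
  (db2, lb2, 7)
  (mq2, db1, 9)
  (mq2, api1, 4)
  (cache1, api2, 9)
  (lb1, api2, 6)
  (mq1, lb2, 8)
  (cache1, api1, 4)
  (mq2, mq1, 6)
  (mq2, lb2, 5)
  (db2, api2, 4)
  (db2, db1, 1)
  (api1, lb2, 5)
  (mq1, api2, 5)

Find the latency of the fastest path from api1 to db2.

Checking several routes:
api1 - mq2 - db1 - db2: 4 + 9 + 1 = 14
api1 - cache1 - api2 - db2: 4 + 9 + 4 = 17
api1 - lb2 - db2: 5 + 7 = 12
api1 - mq2 - lb2 - db2: 4 + 5 + 7 = 16
The minimum is 12 ms.

12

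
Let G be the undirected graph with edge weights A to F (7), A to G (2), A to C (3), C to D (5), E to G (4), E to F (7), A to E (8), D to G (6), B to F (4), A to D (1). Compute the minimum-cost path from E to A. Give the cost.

6

Routes from E to A:
E -> G -> D -> A: 4 + 6 + 1 = 11
E -> G -> D -> C -> A: 4 + 6 + 5 + 3 = 18
E -> F -> A: 7 + 7 = 14
E -> A: 8
E -> G -> A: 4 + 2 = 6
Best route has total 6.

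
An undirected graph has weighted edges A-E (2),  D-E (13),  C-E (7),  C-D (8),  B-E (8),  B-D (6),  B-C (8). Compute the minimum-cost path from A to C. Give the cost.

9

Checking several routes:
A -> E -> B -> D -> C: 2 + 8 + 6 + 8 = 24
A -> E -> D -> C: 2 + 13 + 8 = 23
A -> E -> C: 2 + 7 = 9
A -> E -> B -> C: 2 + 8 + 8 = 18
Best route has total 9.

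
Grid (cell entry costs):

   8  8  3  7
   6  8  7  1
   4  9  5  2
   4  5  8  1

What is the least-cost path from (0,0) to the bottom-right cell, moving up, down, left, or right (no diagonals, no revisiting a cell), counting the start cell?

30

Take r0c0 r0c1 r0c2 r0c3 r1c3 r2c3 r3c3 for a total of 8 + 8 + 3 + 7 + 1 + 2 + 1 = 30.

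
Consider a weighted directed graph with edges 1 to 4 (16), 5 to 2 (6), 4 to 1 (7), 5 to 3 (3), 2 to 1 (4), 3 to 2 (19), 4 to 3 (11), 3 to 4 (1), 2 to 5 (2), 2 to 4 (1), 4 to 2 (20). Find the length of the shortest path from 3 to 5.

21

Paths from 3 to 5:
3 -> 4 -> 2 -> 5: 1 + 20 + 2 = 23
3 -> 2 -> 5: 19 + 2 = 21
The minimum is 21.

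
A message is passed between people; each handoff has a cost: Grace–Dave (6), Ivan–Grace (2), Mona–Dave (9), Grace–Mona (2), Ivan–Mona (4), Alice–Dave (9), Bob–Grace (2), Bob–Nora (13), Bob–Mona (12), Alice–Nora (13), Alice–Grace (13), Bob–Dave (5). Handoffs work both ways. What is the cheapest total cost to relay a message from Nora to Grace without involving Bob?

Candidate routes:
Nora - Alice - Dave - Mona - Grace: 13 + 9 + 9 + 2 = 33
Nora - Alice - Dave - Grace: 13 + 9 + 6 = 28
Nora - Alice - Grace: 13 + 13 = 26
Nora - Alice - Dave - Mona - Ivan - Grace: 13 + 9 + 9 + 4 + 2 = 37
Best route has total 26.

26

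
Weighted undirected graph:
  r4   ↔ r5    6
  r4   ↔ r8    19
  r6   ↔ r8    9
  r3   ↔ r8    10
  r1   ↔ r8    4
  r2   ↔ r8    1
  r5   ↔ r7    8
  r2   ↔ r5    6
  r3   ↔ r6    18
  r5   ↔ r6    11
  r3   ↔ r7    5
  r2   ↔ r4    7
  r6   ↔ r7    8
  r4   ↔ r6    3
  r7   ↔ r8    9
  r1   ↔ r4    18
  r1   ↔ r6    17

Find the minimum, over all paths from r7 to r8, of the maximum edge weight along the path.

8

Some routes from r7 to r8:
r7 → r5 → r2 → r8: max(8, 6, 1) = 8
r7 → r6 → r4 → r5 → r2 → r8: max(8, 3, 6, 6, 1) = 8
r7 → r5 → r4 → r2 → r8: max(8, 6, 7, 1) = 8
r7 → r6 → r4 → r2 → r8: max(8, 3, 7, 1) = 8
Best route has worst link 8.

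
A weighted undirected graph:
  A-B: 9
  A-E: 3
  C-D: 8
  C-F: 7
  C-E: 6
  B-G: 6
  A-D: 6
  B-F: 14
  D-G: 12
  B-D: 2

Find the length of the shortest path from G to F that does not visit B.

Routes from G to F avoiding B:
G - D - C - F: 12 + 8 + 7 = 27
G - D - A - E - C - F: 12 + 6 + 3 + 6 + 7 = 34
The minimum is 27.

27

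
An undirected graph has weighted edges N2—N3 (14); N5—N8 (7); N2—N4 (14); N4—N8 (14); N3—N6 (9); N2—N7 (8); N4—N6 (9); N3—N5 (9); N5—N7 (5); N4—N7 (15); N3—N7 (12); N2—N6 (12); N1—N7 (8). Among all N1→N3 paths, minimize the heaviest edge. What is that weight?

9

Comparing a few candidate routes:
N1-N7-N2-N6-N3: max(8, 8, 12, 9) = 12
N1-N7-N5-N3: max(8, 5, 9) = 9
N1-N7-N2-N4-N6-N3: max(8, 8, 14, 9, 9) = 14
N1-N7-N3: max(8, 12) = 12
N1-N7-N2-N3: max(8, 8, 14) = 14
Smallest bottleneck: 9.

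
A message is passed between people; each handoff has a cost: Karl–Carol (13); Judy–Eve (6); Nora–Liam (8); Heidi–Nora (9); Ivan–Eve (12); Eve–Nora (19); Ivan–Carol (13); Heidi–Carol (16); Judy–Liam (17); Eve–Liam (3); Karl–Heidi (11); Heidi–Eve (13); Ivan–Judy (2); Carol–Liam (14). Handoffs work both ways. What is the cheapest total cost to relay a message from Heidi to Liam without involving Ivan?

16

A few of the Heidi→Liam routes:
Heidi -> Nora -> Liam: 9 + 8 = 17
Heidi -> Nora -> Eve -> Liam: 9 + 19 + 3 = 31
Heidi -> Eve -> Judy -> Liam: 13 + 6 + 17 = 36
Heidi -> Eve -> Liam: 13 + 3 = 16
Heidi -> Carol -> Liam: 16 + 14 = 30
The minimum is 16.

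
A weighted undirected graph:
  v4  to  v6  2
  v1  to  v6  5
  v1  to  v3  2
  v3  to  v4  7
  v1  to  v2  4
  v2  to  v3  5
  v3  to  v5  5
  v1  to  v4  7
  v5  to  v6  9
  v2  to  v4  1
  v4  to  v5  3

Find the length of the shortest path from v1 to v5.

Checking several routes:
v1 -> v4 -> v5: 7 + 3 = 10
v1 -> v3 -> v5: 2 + 5 = 7
v1 -> v6 -> v4 -> v5: 5 + 2 + 3 = 10
v1 -> v2 -> v4 -> v5: 4 + 1 + 3 = 8
Best route has total 7.

7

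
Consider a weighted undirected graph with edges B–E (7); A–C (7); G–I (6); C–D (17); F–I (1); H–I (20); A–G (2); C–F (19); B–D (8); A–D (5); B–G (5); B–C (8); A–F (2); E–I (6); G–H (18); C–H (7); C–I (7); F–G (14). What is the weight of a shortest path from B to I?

10

Checking several routes:
B - E - I: 7 + 6 = 13
B - C - A - F - I: 8 + 7 + 2 + 1 = 18
B - D - A - F - I: 8 + 5 + 2 + 1 = 16
B - G - A - F - I: 5 + 2 + 2 + 1 = 10
B - G - I: 5 + 6 = 11
B - C - I: 8 + 7 = 15
Shortest: 10.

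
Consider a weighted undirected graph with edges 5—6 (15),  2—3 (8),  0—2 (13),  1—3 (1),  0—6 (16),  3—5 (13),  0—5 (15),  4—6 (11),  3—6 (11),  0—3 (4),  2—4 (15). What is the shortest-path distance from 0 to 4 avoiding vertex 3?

Candidate routes:
0→2→4: 13 + 15 = 28
0→6→4: 16 + 11 = 27
0→5→6→4: 15 + 15 + 11 = 41
Best route has total 27.

27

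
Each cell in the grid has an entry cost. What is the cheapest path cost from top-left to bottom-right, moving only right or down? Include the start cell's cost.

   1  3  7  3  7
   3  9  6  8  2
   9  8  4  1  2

Cheapest: [0,0]→[0,1]→[0,2]→[1,2]→[2,2]→[2,3]→[2,4]
  1 + 3 + 7 + 6 + 4 + 1 + 2 = 24
For comparison, the top-then-right route costs 25.

24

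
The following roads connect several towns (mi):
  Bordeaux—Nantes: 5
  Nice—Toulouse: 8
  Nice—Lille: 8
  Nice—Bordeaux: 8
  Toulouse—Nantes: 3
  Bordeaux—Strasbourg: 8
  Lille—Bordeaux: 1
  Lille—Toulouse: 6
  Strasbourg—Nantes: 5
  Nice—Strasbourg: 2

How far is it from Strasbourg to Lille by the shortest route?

9

Checking several routes:
Strasbourg-Nantes-Bordeaux-Lille: 5 + 5 + 1 = 11
Strasbourg-Bordeaux-Lille: 8 + 1 = 9
Strasbourg-Nantes-Toulouse-Lille: 5 + 3 + 6 = 14
Strasbourg-Nice-Bordeaux-Lille: 2 + 8 + 1 = 11
Strasbourg-Nice-Lille: 2 + 8 = 10
The minimum is 9 mi.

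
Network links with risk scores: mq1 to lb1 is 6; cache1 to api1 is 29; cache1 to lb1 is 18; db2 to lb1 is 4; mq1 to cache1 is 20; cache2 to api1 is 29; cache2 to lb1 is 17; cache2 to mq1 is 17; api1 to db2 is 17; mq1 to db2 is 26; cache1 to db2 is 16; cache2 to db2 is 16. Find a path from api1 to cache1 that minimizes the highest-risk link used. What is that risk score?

A few of the api1→cache1 routes:
api1→db2→cache1: max(17, 16) = 17
api1→db2→cache2→lb1→cache1: max(17, 16, 17, 18) = 18
api1→db2→lb1→cache1: max(17, 4, 18) = 18
Smallest bottleneck: 17.

17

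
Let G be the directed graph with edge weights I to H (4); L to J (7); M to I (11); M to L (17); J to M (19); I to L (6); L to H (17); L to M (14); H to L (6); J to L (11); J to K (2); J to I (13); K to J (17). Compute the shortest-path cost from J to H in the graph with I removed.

Candidate routes:
J→L→H: 11 + 17 = 28
J→M→L→H: 19 + 17 + 17 = 53
The minimum is 28.

28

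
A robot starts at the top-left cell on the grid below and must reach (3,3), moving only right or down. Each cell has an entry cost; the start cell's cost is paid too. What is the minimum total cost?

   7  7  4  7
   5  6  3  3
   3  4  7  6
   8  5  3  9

36

Best path: [0,0] [1,0] [2,0] [2,1] [3,1] [3,2] [3,3]
Cost: 7 + 5 + 3 + 4 + 5 + 3 + 9 = 36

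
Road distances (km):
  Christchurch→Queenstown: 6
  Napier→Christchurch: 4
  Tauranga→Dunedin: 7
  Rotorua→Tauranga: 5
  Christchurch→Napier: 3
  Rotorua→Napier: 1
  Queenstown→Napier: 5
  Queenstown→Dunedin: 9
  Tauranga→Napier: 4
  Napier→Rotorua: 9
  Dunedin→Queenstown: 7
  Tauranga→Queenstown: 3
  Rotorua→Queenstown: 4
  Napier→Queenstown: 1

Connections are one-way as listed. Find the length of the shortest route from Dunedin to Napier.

Paths from Dunedin to Napier:
Dunedin -> Queenstown -> Napier: 7 + 5 = 12
Best route has total 12 km.

12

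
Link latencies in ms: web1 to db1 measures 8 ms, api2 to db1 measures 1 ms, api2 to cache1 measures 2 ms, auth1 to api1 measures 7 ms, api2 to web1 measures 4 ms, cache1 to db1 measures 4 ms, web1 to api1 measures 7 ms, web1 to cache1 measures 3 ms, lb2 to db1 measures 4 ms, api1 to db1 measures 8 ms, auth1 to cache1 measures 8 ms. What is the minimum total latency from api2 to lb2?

Comparing a few candidate routes:
api2 - web1 - cache1 - db1 - lb2: 4 + 3 + 4 + 4 = 15
api2 - cache1 - db1 - lb2: 2 + 4 + 4 = 10
api2 - db1 - lb2: 1 + 4 = 5
api2 - cache1 - web1 - db1 - lb2: 2 + 3 + 8 + 4 = 17
api2 - web1 - db1 - lb2: 4 + 8 + 4 = 16
Shortest: 5 ms.

5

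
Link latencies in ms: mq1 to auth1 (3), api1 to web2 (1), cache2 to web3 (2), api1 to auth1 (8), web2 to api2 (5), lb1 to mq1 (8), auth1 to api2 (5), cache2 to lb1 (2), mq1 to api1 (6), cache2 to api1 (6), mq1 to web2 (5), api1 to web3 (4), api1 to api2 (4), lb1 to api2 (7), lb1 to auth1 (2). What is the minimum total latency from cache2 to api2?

9

A few of the cache2→api2 routes:
cache2 → web3 → api1 → api2: 2 + 4 + 4 = 10
cache2 → api1 → api2: 6 + 4 = 10
cache2 → lb1 → auth1 → api2: 2 + 2 + 5 = 9
cache2 → lb1 → api2: 2 + 7 = 9
Best route has total 9 ms.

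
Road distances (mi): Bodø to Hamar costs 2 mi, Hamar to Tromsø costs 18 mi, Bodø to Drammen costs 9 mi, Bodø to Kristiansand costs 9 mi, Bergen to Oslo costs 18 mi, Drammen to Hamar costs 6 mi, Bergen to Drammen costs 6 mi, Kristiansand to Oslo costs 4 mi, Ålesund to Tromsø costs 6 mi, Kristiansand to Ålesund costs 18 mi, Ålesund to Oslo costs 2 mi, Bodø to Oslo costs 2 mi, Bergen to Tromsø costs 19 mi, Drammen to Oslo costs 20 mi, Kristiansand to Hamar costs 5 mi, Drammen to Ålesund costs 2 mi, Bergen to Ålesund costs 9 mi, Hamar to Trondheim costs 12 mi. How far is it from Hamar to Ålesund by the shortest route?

6

Comparing a few candidate routes:
Hamar - Bodø - Drammen - Ålesund: 2 + 9 + 2 = 13
Hamar - Bodø - Oslo - Ålesund: 2 + 2 + 2 = 6
Hamar - Bodø - Kristiansand - Oslo - Ålesund: 2 + 9 + 4 + 2 = 17
Hamar - Kristiansand - Oslo - Ålesund: 5 + 4 + 2 = 11
Hamar - Drammen - Ålesund: 6 + 2 = 8
The minimum is 6 mi.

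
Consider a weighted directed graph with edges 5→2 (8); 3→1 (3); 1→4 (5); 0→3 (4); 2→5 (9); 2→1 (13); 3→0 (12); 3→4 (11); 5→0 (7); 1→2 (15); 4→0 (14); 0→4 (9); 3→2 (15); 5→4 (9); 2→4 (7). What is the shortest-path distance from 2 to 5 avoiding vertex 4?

9

Paths from 2 to 5 avoiding 4:
2-5: 9
Shortest: 9.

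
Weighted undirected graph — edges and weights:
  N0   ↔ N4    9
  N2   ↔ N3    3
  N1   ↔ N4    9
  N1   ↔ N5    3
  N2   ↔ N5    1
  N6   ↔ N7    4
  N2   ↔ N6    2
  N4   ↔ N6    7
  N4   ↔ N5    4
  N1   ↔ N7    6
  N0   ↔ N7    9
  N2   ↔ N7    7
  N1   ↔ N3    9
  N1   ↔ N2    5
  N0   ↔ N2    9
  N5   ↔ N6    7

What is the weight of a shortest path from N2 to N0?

Checking several routes:
N2-N6-N7-N0: 2 + 4 + 9 = 15
N2-N7-N0: 7 + 9 = 16
N2-N0: 9
N2-N5-N4-N0: 1 + 4 + 9 = 14
Best route has total 9.

9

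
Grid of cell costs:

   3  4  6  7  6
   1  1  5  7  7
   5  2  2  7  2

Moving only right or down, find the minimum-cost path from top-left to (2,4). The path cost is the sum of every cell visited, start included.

Take r0c0 -> r1c0 -> r1c1 -> r2c1 -> r2c2 -> r2c3 -> r2c4 for a total of 3 + 1 + 1 + 2 + 2 + 7 + 2 = 18.
For comparison, the top-then-right route costs 35.

18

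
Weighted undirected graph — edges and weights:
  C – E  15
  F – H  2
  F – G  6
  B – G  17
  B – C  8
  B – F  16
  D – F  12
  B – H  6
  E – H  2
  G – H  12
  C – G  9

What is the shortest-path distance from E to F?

4

Some routes from E to F:
E - H - G - F: 2 + 12 + 6 = 20
E - H - B - F: 2 + 6 + 16 = 24
E - C - G - F: 15 + 9 + 6 = 30
E - H - F: 2 + 2 = 4
Shortest: 4.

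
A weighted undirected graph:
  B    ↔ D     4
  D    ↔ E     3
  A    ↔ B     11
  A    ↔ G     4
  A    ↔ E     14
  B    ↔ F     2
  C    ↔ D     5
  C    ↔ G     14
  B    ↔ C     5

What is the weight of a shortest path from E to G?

18

Checking several routes:
E -> D -> C -> G: 3 + 5 + 14 = 22
E -> D -> B -> C -> G: 3 + 4 + 5 + 14 = 26
E -> D -> B -> A -> G: 3 + 4 + 11 + 4 = 22
E -> A -> G: 14 + 4 = 18
Best route has total 18.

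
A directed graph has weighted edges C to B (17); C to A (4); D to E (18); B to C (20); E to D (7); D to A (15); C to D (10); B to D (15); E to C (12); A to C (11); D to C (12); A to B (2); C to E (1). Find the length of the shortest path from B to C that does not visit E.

Candidate routes:
B - C: 20
B - D - C: 15 + 12 = 27
B - D - A - C: 15 + 15 + 11 = 41
Best route has total 20.

20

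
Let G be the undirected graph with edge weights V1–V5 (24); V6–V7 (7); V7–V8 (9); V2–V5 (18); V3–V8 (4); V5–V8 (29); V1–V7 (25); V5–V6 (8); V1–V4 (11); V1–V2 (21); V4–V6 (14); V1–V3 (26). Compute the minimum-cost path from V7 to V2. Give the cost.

33

Some routes from V7 to V2:
V7 -> V1 -> V2: 25 + 21 = 46
V7 -> V6 -> V4 -> V1 -> V2: 7 + 14 + 11 + 21 = 53
V7 -> V6 -> V5 -> V2: 7 + 8 + 18 = 33
Shortest: 33.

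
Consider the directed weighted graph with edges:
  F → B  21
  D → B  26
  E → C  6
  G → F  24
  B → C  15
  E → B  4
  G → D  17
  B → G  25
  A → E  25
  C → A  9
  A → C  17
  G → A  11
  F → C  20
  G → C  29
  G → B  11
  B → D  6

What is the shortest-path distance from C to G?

63

Routes from C to G:
C - A - E - B - G: 9 + 25 + 4 + 25 = 63
The minimum is 63.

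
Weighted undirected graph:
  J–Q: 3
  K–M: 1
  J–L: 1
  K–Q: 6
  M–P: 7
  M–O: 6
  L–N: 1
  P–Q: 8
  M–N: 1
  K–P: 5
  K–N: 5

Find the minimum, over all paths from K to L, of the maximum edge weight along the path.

Checking several routes:
K→N→L: max(5, 1) = 5
K→Q→J→L: max(6, 3, 1) = 6
K→M→N→L: max(1, 1, 1) = 1
The minimum achievable maximum is 1.

1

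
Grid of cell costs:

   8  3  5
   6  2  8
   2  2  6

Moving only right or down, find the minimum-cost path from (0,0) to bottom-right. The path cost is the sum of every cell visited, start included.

21

Path r0c0→r0c1→r1c1→r2c1→r2c2: 8 + 3 + 2 + 2 + 6 = 21.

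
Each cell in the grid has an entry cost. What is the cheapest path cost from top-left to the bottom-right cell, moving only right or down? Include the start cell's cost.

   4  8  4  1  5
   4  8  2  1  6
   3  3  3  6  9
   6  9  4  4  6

31

Best path: r0c0→r1c0→r2c0→r2c1→r2c2→r3c2→r3c3→r3c4
Cost: 4 + 4 + 3 + 3 + 3 + 4 + 4 + 6 = 31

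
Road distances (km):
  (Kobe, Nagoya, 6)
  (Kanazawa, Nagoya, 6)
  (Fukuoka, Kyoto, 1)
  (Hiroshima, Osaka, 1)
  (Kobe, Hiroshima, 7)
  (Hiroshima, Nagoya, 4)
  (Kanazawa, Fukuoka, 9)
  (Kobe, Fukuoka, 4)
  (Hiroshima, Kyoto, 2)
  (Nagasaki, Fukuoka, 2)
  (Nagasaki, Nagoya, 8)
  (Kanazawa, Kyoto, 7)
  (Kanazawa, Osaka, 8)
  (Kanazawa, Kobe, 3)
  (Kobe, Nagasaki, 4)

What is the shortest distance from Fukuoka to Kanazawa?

7

Comparing a few candidate routes:
Fukuoka-Nagasaki-Kobe-Kanazawa: 2 + 4 + 3 = 9
Fukuoka-Kanazawa: 9
Fukuoka-Kobe-Kanazawa: 4 + 3 = 7
Fukuoka-Kyoto-Kanazawa: 1 + 7 = 8
The minimum is 7 km.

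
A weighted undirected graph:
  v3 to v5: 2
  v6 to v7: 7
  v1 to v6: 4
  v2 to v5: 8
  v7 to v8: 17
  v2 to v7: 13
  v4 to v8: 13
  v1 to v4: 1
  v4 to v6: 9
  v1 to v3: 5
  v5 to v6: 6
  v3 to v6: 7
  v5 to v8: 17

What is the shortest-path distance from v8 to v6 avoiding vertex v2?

Comparing a few candidate routes:
v8→v7→v6: 17 + 7 = 24
v8→v4→v1→v6: 13 + 1 + 4 = 18
v8→v5→v3→v6: 17 + 2 + 7 = 26
v8→v5→v6: 17 + 6 = 23
v8→v4→v1→v3→v6: 13 + 1 + 5 + 7 = 26
v8→v4→v6: 13 + 9 = 22
Shortest: 18.

18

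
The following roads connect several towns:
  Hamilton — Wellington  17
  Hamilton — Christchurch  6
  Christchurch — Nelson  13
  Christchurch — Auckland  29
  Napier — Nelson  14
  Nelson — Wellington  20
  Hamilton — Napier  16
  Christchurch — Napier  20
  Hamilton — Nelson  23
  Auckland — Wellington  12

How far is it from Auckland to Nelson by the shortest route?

32

Comparing a few candidate routes:
Auckland → Wellington → Hamilton → Christchurch → Nelson: 12 + 17 + 6 + 13 = 48
Auckland → Christchurch → Nelson: 29 + 13 = 42
Auckland → Wellington → Nelson: 12 + 20 = 32
Shortest: 32.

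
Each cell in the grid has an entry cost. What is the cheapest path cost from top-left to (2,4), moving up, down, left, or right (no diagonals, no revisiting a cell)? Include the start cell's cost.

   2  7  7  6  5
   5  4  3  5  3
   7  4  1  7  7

29

Take r0c0→r1c0→r1c1→r1c2→r1c3→r1c4→r2c4 for a total of 2 + 5 + 4 + 3 + 5 + 3 + 7 = 29.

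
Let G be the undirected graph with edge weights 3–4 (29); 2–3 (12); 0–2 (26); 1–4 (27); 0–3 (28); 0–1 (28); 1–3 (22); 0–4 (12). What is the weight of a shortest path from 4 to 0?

Checking several routes:
4 → 1 → 0: 27 + 28 = 55
4 → 3 → 0: 29 + 28 = 57
4 → 0: 12
Best route has total 12.

12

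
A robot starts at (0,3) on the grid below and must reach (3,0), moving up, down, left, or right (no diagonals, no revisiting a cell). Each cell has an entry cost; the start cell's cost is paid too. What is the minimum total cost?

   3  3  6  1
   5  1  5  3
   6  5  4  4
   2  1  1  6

Cheapest: r0c3 r1c3 r2c3 r2c2 r3c2 r3c1 r3c0
  1 + 3 + 4 + 4 + 1 + 1 + 2 = 16

16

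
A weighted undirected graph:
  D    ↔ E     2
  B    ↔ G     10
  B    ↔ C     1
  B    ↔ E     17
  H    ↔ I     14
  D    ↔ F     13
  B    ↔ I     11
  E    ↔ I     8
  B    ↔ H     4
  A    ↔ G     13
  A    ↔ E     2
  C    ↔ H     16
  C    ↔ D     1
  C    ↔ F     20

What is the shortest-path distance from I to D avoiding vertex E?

Comparing a few candidate routes:
I→B→C→F→D: 11 + 1 + 20 + 13 = 45
I→H→C→D: 14 + 16 + 1 = 31
I→B→H→C→D: 11 + 4 + 16 + 1 = 32
I→H→B→C→D: 14 + 4 + 1 + 1 = 20
I→B→C→D: 11 + 1 + 1 = 13
I→H→B→C→F→D: 14 + 4 + 1 + 20 + 13 = 52
Best route has total 13.

13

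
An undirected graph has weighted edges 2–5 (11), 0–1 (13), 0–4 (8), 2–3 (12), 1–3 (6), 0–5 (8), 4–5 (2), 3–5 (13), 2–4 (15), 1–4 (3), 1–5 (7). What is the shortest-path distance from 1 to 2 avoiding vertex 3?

16

A few of the 1→2 routes:
1 - 4 - 2: 3 + 15 = 18
1 - 5 - 4 - 2: 7 + 2 + 15 = 24
1 - 4 - 5 - 2: 3 + 2 + 11 = 16
1 - 5 - 2: 7 + 11 = 18
Best route has total 16.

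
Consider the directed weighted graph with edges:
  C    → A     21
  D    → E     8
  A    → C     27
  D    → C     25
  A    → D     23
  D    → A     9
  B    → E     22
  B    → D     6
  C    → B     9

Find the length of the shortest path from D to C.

Paths from D to C:
D→A→C: 9 + 27 = 36
D→C: 25
Shortest: 25.

25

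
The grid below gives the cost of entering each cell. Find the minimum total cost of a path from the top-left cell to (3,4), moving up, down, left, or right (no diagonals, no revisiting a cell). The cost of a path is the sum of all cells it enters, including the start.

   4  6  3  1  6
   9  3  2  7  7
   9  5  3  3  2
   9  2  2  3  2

Path r0c0 r0c1 r0c2 r1c2 r2c2 r2c3 r2c4 r3c4: 4 + 6 + 3 + 2 + 3 + 3 + 2 + 2 = 25.

25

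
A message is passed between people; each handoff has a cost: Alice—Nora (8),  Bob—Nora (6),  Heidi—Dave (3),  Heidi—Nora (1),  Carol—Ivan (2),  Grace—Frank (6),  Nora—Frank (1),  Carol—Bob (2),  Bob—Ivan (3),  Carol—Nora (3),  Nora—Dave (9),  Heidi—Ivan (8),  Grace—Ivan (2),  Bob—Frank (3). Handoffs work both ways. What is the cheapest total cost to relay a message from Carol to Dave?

7

Checking several routes:
Carol-Bob-Frank-Nora-Heidi-Dave: 2 + 3 + 1 + 1 + 3 = 10
Carol-Nora-Heidi-Dave: 3 + 1 + 3 = 7
Carol-Bob-Nora-Heidi-Dave: 2 + 6 + 1 + 3 = 12
The minimum is 7.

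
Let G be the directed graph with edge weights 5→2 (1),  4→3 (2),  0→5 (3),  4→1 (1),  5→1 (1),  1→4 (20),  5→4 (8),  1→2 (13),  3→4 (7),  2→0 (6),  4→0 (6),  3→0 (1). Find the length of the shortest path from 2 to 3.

Candidate routes:
2 - 0 - 5 - 4 - 3: 6 + 3 + 8 + 2 = 19
2 - 0 - 5 - 1 - 4 - 3: 6 + 3 + 1 + 20 + 2 = 32
The minimum is 19.

19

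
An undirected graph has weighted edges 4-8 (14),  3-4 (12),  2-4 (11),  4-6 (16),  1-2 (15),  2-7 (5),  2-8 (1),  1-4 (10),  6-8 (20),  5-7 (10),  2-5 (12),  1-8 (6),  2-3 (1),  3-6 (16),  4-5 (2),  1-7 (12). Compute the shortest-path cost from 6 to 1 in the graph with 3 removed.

26

Some routes from 6 to 1 avoiding 3:
6 - 4 - 1: 16 + 10 = 26
6 - 4 - 2 - 8 - 1: 16 + 11 + 1 + 6 = 34
6 - 8 - 1: 20 + 6 = 26
Shortest: 26.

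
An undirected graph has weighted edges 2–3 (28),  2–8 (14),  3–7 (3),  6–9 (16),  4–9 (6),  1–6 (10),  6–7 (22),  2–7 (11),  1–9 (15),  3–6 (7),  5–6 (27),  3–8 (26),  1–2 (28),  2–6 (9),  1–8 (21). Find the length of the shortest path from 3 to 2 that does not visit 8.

14

A few of the 3→2 routes:
3 - 2: 28
3 - 7 - 2: 3 + 11 = 14
3 - 6 - 2: 7 + 9 = 16
The minimum is 14.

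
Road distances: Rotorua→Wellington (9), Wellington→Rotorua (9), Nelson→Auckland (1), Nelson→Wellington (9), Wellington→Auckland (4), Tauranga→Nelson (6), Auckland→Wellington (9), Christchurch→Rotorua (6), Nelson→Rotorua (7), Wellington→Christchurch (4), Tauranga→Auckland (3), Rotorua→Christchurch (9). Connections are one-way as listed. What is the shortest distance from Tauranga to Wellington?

A few of the Tauranga→Wellington routes:
Tauranga - Nelson - Wellington: 6 + 9 = 15
Tauranga - Nelson - Auckland - Wellington: 6 + 1 + 9 = 16
Tauranga - Auckland - Wellington: 3 + 9 = 12
The minimum is 12.

12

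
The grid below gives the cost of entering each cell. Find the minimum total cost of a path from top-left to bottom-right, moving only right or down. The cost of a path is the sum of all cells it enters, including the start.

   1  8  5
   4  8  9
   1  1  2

9

One optimal route is (0,0) -> (1,0) -> (2,0) -> (2,1) -> (2,2).
Its cost is 1 + 4 + 1 + 1 + 2 = 9.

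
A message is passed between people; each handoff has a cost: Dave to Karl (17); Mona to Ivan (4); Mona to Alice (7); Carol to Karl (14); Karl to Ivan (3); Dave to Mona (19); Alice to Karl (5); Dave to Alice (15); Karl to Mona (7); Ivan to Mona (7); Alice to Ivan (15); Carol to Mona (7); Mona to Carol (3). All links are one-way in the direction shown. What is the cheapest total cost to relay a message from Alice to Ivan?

8

Candidate routes:
Alice - Karl - Ivan: 5 + 3 = 8
Alice - Ivan: 15
Alice - Karl - Mona - Ivan: 5 + 7 + 4 = 16
Shortest: 8.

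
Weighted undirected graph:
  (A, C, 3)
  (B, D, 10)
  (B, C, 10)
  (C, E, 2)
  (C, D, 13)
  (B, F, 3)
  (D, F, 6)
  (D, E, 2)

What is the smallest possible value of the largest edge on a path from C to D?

Candidate routes:
C → D: max(13) = 13
C → B → F → D: max(10, 3, 6) = 10
C → E → D: max(2, 2) = 2
C → B → D: max(10, 10) = 10
Smallest bottleneck: 2.

2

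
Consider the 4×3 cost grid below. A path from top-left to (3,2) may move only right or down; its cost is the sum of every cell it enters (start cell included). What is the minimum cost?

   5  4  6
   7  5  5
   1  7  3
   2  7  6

28

Best path: [0,0] [0,1] [1,1] [1,2] [2,2] [3,2]
Cost: 5 + 4 + 5 + 5 + 3 + 6 = 28
For comparison, the top-then-right route costs 29.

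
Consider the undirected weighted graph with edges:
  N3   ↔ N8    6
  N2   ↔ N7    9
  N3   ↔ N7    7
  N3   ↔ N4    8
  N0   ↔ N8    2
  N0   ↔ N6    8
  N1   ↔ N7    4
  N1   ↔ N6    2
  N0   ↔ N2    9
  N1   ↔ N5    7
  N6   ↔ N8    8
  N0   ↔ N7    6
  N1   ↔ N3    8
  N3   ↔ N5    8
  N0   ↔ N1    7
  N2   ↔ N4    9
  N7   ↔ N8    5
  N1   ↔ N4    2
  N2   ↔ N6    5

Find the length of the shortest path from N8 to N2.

11

A few of the N8→N2 routes:
N8→N0→N2: 2 + 9 = 11
N8→N6→N2: 8 + 5 = 13
N8→N0→N1→N6→N2: 2 + 7 + 2 + 5 = 16
N8→N0→N6→N2: 2 + 8 + 5 = 15
N8→N7→N2: 5 + 9 = 14
Shortest: 11.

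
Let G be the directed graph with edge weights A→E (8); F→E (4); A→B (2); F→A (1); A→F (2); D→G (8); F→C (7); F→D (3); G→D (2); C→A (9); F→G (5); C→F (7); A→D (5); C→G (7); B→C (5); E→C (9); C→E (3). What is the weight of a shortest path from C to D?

A few of the C→D routes:
C-G-D: 7 + 2 = 9
C-F-A-D: 7 + 1 + 5 = 13
C-A-D: 9 + 5 = 14
C-F-D: 7 + 3 = 10
The minimum is 9.

9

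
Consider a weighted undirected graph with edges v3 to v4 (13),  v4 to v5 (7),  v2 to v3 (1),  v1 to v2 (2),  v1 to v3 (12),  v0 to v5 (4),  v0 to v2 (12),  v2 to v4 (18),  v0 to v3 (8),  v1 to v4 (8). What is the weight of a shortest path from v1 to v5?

Checking several routes:
v1 -> v4 -> v5: 8 + 7 = 15
v1 -> v2 -> v0 -> v5: 2 + 12 + 4 = 18
v1 -> v2 -> v3 -> v4 -> v5: 2 + 1 + 13 + 7 = 23
v1 -> v2 -> v3 -> v0 -> v5: 2 + 1 + 8 + 4 = 15
Best route has total 15.

15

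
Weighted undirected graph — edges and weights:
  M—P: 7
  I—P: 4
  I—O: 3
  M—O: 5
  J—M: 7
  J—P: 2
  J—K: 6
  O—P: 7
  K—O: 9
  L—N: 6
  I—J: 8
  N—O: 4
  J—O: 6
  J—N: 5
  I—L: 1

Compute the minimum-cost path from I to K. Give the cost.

12

Some routes from I to K:
I → L → N → J → K: 1 + 6 + 5 + 6 = 18
I → O → K: 3 + 9 = 12
I → J → K: 8 + 6 = 14
I → P → J → K: 4 + 2 + 6 = 12
I → O → J → K: 3 + 6 + 6 = 15
Shortest: 12.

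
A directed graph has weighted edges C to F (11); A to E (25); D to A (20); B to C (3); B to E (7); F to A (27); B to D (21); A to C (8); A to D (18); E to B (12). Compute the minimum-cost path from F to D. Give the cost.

Paths from F to D:
F - A - D: 27 + 18 = 45
F - A - E - B - D: 27 + 25 + 12 + 21 = 85
Best route has total 45.

45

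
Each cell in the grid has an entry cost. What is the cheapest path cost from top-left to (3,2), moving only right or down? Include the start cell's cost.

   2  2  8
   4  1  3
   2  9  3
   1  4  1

12

Best path: (0,0)→(0,1)→(1,1)→(1,2)→(2,2)→(3,2)
Cost: 2 + 2 + 1 + 3 + 3 + 1 = 12
For comparison, the top-then-right route costs 19.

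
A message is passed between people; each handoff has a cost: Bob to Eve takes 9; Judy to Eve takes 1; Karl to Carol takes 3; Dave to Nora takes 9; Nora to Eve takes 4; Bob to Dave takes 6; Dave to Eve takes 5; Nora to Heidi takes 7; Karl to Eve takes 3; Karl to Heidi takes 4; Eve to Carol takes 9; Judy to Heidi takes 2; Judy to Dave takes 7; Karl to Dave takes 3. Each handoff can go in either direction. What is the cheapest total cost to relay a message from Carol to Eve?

6

Some routes from Carol to Eve:
Carol -> Karl -> Eve: 3 + 3 = 6
Carol -> Karl -> Dave -> Judy -> Eve: 3 + 3 + 7 + 1 = 14
Carol -> Eve: 9
Carol -> Karl -> Heidi -> Judy -> Eve: 3 + 4 + 2 + 1 = 10
Carol -> Karl -> Dave -> Eve: 3 + 3 + 5 = 11
Shortest: 6.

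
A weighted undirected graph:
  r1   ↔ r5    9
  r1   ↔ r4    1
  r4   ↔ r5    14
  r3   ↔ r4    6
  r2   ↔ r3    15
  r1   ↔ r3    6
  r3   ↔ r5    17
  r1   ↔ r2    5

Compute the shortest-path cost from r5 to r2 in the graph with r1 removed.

Paths from r5 to r2 avoiding r1:
r5 → r4 → r3 → r2: 14 + 6 + 15 = 35
r5 → r3 → r2: 17 + 15 = 32
Best route has total 32.

32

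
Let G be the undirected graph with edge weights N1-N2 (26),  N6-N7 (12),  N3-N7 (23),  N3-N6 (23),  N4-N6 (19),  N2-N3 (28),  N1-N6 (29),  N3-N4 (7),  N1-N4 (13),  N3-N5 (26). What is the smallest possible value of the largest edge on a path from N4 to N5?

26

Comparing a few candidate routes:
N4 → N3 → N5: max(7, 26) = 26
N4 → N1 → N2 → N3 → N5: max(13, 26, 28, 26) = 28
N4 → N1 → N6 → N3 → N5: max(13, 29, 23, 26) = 29
N4 → N1 → N6 → N7 → N3 → N5: max(13, 29, 12, 23, 26) = 29
N4 → N6 → N3 → N5: max(19, 23, 26) = 26
N4 → N6 → N7 → N3 → N5: max(19, 12, 23, 26) = 26
Best route has worst link 26.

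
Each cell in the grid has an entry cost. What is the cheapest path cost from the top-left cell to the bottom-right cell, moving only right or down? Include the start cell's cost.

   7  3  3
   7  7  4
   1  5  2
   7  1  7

Best path: (0,0) -> (0,1) -> (0,2) -> (1,2) -> (2,2) -> (3,2)
Cost: 7 + 3 + 3 + 4 + 2 + 7 = 26

26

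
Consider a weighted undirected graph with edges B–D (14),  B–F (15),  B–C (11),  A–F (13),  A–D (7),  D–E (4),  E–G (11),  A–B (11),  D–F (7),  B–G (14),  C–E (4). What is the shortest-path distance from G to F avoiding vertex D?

Paths from G to F avoiding D:
G -> E -> C -> B -> F: 11 + 4 + 11 + 15 = 41
G -> E -> C -> B -> A -> F: 11 + 4 + 11 + 11 + 13 = 50
G -> B -> A -> F: 14 + 11 + 13 = 38
G -> B -> F: 14 + 15 = 29
Shortest: 29.

29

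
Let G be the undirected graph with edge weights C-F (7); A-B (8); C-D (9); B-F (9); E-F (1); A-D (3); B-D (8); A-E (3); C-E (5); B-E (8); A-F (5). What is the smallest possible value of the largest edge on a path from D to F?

3

Checking several routes:
D -> A -> E -> F: max(3, 3, 1) = 3
D -> A -> E -> C -> F: max(3, 3, 5, 7) = 7
D -> A -> F: max(3, 5) = 5
D -> A -> B -> E -> C -> F: max(3, 8, 8, 5, 7) = 8
Smallest bottleneck: 3.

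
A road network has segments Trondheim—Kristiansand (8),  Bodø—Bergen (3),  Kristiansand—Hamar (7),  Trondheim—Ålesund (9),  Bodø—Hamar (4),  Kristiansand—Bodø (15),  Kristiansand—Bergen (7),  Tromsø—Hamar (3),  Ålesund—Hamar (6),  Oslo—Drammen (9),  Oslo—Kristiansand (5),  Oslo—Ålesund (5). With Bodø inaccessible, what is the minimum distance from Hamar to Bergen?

14

Candidate routes:
Hamar → Kristiansand → Bergen: 7 + 7 = 14
Hamar → Ålesund → Oslo → Kristiansand → Bergen: 6 + 5 + 5 + 7 = 23
Hamar → Ålesund → Trondheim → Kristiansand → Bergen: 6 + 9 + 8 + 7 = 30
Best route has total 14.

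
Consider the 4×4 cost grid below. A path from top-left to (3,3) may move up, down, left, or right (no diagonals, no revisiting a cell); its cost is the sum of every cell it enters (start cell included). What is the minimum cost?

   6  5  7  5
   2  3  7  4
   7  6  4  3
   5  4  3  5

Path [0,0] → [1,0] → [1,1] → [2,1] → [2,2] → [2,3] → [3,3]: 6 + 2 + 3 + 6 + 4 + 3 + 5 = 29.

29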